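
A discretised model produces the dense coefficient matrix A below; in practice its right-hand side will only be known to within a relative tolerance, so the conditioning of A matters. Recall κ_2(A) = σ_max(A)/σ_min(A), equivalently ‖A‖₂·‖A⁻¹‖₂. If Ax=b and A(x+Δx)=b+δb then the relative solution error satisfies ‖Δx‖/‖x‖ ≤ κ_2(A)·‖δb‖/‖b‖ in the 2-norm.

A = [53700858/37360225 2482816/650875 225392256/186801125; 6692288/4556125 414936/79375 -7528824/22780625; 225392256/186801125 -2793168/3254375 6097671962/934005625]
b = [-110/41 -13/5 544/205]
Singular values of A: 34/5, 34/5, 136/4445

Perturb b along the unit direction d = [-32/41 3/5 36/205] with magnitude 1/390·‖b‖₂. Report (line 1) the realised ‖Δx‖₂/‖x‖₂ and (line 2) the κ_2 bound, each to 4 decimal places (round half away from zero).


0.0117
0.5699

from the listed singular values, σ₁ = 34/5, σ_n = 136/4445
condition number: (34/5) ÷ (136/4445) = 222.2500
perturbation bound = 222.2500·1/390 = 0.5699
solve Ax = b  →  x = [-30.7073 8.5868 7.2106]
‖b‖₂ = 4.5826 and ‖x‖₂ = 32.6904
Δx = A⁻¹·δb where δb = 1/390·4.5826·d; ‖Δx‖ = 0.3840
dividing the unrounded norms, ‖Δx‖/‖x‖ = 0.0117
tightness: 0.0117 against a bound of 0.5699 (unrounded ratio ≈ 0.0206)


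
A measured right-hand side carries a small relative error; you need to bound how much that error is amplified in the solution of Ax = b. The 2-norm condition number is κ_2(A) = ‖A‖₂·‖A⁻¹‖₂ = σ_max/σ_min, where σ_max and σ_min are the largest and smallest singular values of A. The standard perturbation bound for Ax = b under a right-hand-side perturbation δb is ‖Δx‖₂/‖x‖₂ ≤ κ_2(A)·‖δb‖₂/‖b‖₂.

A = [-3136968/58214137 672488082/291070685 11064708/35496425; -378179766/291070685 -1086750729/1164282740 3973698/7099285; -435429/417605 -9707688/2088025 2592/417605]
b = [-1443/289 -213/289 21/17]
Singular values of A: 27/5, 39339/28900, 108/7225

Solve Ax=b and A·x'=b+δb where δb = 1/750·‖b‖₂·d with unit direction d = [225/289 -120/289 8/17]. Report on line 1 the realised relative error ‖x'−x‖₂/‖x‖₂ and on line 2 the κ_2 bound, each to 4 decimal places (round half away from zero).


0.0023
0.4817

from the listed singular values, σ₁ = 27/5, σ_n = 108/7225
κ_2(A) = (27/5) / (108/7225) = 361.2500
perturbation bound = 361.2500·1/750 = 0.4817
solve Ax = b  →  x = [-90.3657 19.7628 -178.1205]
2-norm of b is 5.1962; of x, 200.7073
δb = ε·‖b‖·d = [0.0054 -0.0029 0.0033]; solving A·Δx = δb gives ‖Δx‖ = 0.4635
realised ‖Δx‖/‖x‖ = 0.0023
tightness: 0.0023 against a bound of 0.4817 (unrounded ratio ≈ 0.0048)


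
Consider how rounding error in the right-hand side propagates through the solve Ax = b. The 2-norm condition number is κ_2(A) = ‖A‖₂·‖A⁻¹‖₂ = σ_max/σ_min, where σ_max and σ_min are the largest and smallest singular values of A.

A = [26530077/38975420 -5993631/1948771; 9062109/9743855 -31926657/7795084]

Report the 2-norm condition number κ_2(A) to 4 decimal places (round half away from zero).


380.2480

form AᵀA = [80711763922881/60763334567056 -22416716883960/3797708410441; -22416716883960/3797708410441 1594089228222225/60763334567056] with trace 498156154713/18073567688 and determinant 3038765625/578354166016
λ_max, λ_min = (498156154713/18073567688 ± √3877385770490874476121/5103966390198713521)/2 = 441/16, 6890625/36147135376
σ_max=√(441/16)=(21/4), σ_min=√(6890625/36147135376)=(2625/190124) → κ = 380.2480


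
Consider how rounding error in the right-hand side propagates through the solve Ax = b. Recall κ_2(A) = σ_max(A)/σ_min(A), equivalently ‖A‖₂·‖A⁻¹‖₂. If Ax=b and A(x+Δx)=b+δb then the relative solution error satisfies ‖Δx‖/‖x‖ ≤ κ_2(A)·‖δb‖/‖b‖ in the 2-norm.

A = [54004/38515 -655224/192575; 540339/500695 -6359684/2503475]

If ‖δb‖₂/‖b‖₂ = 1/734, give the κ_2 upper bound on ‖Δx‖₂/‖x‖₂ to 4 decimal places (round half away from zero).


0.2624

form AᵀA = [31393729825/10027819321 -376656097932/50139096605; -376656097932/50139096605 4520016216784/250695483025] with trace 31389700961/1483405225 and determinant 17909824/1483405225
char-poly roots: 529/25 and 33856/59336209
σ_max=√(529/25)=(23/5), σ_min=√(33856/59336209)=(184/7703) → κ = 192.5750
perturbation bound = 192.5750·1/734 = 0.2624


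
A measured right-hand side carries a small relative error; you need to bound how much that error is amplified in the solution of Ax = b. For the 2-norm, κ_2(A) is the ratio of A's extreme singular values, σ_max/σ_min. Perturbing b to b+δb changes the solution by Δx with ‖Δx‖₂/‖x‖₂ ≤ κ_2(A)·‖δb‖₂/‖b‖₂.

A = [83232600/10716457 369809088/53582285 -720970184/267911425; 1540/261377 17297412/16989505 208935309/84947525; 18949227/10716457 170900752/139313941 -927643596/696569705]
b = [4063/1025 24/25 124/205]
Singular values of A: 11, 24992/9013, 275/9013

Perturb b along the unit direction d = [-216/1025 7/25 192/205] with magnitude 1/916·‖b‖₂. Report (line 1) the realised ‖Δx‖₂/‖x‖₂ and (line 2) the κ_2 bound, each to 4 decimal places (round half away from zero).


0.2881
0.3936

largest singular value 11, smallest 275/9013
κ_2(A) = 11 / (275/9013) = 360.5200
bound on ‖Δx‖/‖x‖: κ·ε = 360.5200·1/916 = 0.3936
solve Ax = b  →  x = [0.2633 0.3702 0.2364]
‖b‖ = 4.1231, ‖x‖ = 0.5121
δb = ε·‖b‖·d = [-0.0009 0.0013 0.0042]; solving A·Δx = δb gives ‖Δx‖ = 0.1475
relative error = 0.2881
realised/bound (from unrounded values) ≈ 0.7319


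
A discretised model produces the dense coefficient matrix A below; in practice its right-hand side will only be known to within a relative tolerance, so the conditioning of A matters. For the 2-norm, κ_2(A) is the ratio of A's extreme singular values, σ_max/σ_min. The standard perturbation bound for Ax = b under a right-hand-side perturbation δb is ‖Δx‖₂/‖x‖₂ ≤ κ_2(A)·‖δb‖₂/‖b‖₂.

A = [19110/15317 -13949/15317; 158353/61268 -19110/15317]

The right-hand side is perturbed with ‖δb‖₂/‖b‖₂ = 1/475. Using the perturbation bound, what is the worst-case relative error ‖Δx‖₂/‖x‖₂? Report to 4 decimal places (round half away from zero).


M = AᵀA = [106985281/12988816 -7080255/1623602; -7080255/1623602 1936909/811801]. tr(M)=477425/44944, det(M)=28561/44944
λ_max, λ_min = (477425/44944 ± √222800048289/2019963136)/2 = 169/16, 169/2809
κ_2(A) = √(λ_max/λ_min) = √((169/16) / (169/2809)) = 13.2500
κ_2(A)·‖δb‖/‖b‖ = 0.0279

0.0279


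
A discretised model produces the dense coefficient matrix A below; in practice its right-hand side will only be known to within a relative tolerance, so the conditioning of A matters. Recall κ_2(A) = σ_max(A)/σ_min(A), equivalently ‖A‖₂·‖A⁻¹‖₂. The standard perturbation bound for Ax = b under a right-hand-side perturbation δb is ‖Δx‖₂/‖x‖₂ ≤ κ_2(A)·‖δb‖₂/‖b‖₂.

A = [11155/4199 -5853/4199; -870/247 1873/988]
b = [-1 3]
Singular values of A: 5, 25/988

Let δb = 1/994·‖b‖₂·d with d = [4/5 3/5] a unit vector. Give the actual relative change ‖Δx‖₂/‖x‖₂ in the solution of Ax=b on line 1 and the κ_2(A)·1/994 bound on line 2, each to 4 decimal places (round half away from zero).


σ_max = 5, σ_min = 25/988
condition number: 5 ÷ (25/988) = 197.6000
worst-case relative error ≤ 197.6000 × 1/994 = 0.1988
solve Ax = b  →  x = [18.0682 35.1529]
2-norm of b is 3.1623; of x, 39.5246
δb = ε·‖b‖·d = [0.0025 0.0019]; solving A·Δx = δb gives ‖Δx‖ = 0.1257
dividing the unrounded norms, ‖Δx‖/‖x‖ = 0.0032
so the bound overstates the realised error by a factor of ≈ 62.4938 (computed from the unrounded values)

0.0032
0.1988


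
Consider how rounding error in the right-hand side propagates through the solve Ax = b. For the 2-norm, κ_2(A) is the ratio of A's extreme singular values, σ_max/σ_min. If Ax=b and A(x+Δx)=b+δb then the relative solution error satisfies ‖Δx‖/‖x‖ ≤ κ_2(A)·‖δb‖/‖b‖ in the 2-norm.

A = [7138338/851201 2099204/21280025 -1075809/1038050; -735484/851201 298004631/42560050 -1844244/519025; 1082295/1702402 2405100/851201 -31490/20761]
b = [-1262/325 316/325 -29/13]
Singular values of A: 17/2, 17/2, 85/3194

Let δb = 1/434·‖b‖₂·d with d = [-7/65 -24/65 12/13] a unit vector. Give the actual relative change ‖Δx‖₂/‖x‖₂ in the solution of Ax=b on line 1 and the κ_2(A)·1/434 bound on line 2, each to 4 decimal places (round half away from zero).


σ_max = 17/2, σ_min = 85/3194
κ_2(A) = (17/2) / (85/3194) = 319.4000
κ_2(A)·‖δb‖/‖b‖ = 0.7359
solve Ax = b  →  x = [-8.2452 -34.5015 -66.2561]
‖b‖ = 4.5826, ‖x‖ = 75.1545
Δx = A⁻¹·δb where δb = 1/434·4.5826·d; ‖Δx‖ = 0.3968
dividing the unrounded norms, ‖Δx‖/‖x‖ = 0.0053
so the bound overstates the realised error by a factor of ≈ 139.4005 (computed from the unrounded values)

0.0053
0.7359


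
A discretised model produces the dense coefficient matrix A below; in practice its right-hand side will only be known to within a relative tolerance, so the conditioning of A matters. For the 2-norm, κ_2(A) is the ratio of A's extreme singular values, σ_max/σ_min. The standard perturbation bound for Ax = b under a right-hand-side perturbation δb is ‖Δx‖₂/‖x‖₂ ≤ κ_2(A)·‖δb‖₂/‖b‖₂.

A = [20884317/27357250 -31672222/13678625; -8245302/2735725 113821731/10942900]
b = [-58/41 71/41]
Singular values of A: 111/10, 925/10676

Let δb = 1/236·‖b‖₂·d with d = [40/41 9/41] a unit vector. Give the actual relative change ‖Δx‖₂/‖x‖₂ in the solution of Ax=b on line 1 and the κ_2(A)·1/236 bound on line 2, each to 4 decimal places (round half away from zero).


largest singular value 111/10, smallest 925/10676
condition number: (111/10) ÷ (925/10676) = 128.1120
perturbation bound = 128.1120·1/236 = 0.5428
solve Ax = b  →  x = [-11.1304 -3.0587]
2-norm of b is 2.2361; of x, 11.5430
δb = ε·‖b‖·d = [0.0092 0.0021]; solving A·Δx = δb gives ‖Δx‖ = 0.1094
realised ‖Δx‖/‖x‖ = 0.0095
realised/bound (from unrounded values) ≈ 0.0175

0.0095
0.5428


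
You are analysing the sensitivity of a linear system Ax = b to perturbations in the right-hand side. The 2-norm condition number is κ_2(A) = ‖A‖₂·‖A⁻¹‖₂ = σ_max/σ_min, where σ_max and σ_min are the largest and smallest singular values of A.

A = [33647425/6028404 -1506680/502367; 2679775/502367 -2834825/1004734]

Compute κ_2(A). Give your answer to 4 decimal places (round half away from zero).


305.7000

AᵀA = [2575792095625/43212431376 -57239037625/1800517974; -57239037625/1800517974 20352641225/1200345316]; tr = 11448052525/149523984, det = 37515625/598095936
eigenvalues of AᵀA: λ = (tr ± √(tr²−4·det))/2 = 1225/16, 30625/37380996
κ = σ_max/σ_min = (35/4)/(175/6114) = 305.7000


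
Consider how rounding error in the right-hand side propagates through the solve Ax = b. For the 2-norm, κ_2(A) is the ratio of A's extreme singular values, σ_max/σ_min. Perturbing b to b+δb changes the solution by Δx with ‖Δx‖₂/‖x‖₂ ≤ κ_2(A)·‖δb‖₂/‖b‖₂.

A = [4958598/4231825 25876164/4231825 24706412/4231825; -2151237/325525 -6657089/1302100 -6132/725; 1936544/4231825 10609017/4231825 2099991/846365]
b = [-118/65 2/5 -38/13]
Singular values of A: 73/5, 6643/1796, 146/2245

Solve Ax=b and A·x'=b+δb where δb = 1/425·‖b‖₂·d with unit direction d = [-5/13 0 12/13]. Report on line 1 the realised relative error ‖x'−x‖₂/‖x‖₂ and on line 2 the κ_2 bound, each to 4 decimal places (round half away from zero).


from the listed singular values, σ₁ = 73/5, σ_n = 146/2245
κ = σ_max/σ_min = (73/5)/(146/2245) = 224.5000
bound on ‖Δx‖/‖x‖: κ·ε = 224.5000·1/425 = 0.5282
solve Ax = b  →  x = [13.7377 17.4158 -21.3085]
2-norm of b is 3.4641; of x, 30.7585
δb = ε·‖b‖·d = [-0.0031 0.0000 0.0075]; solving A·Δx = δb gives ‖Δx‖ = 0.1253
realised ‖Δx‖/‖x‖ = 0.0041
tightness: 0.0041 against a bound of 0.5282 (unrounded ratio ≈ 0.0077)

0.0041
0.5282


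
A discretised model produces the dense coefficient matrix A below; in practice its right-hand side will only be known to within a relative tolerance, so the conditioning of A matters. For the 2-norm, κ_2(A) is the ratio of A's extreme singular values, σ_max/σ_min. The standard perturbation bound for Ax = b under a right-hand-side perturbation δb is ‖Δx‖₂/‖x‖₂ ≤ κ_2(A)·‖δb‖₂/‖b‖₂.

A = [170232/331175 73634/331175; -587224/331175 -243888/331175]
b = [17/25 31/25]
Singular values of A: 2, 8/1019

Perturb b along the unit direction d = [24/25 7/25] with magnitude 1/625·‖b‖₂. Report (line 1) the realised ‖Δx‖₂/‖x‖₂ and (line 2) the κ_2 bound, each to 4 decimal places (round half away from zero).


0.0023
0.4076

from the listed singular values, σ₁ = 2, σ_n = 8/1019
condition number: 2 ÷ (8/1019) = 254.7500
worst-case relative error ≤ 254.7500 × 1/625 = 0.4076
solve Ax = b  →  x = [-49.4519 117.3846]
‖b‖₂ = 1.4142 and ‖x‖₂ = 127.3760
re-solving with b+δb shifts x by Δx of norm 0.2882
realised ‖Δx‖/‖x‖ = 0.0023
realised/bound (from unrounded values) ≈ 0.0056


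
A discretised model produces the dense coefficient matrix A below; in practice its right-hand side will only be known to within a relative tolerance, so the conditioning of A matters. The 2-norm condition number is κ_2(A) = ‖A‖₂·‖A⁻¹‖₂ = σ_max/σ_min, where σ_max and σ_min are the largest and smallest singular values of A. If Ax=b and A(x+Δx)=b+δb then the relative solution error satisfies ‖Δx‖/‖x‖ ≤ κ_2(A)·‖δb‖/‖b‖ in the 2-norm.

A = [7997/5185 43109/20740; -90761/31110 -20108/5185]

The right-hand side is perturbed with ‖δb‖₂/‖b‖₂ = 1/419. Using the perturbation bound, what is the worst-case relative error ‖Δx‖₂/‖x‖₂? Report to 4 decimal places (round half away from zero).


AᵀA = [7294001/669780 3241711/223260; 3241711/223260 5763109/297680]; tr = 16208797/535824, det = 14641/2143296
solving λ² − 16208797/535824·λ + 14641/2143296 = 0 gives λ = 121/4, 121/535824
κ = σ_max/σ_min = (11/2)/(11/732) = 366.0000
bound on ‖Δx‖/‖x‖: κ·ε = 366.0000·1/419 = 0.8735

0.8735


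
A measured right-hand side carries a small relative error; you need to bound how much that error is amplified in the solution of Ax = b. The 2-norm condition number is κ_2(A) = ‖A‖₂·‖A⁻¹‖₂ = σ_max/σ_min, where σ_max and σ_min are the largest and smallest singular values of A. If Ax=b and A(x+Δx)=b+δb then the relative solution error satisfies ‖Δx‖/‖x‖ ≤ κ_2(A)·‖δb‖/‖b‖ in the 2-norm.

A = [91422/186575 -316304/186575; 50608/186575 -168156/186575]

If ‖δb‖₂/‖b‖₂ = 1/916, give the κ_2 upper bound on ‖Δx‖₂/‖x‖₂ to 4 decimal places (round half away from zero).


form AᵀA = [37782532/120450625 -129505824/120450625; -129505824/120450625 444029968/120450625] with trace 770900/192721 and determinant 64/192721
char-poly roots: 4 and 16/192721
so κ_2 = √(4 / (16/192721)) = 219.5000
worst-case relative error ≤ 219.5000 × 1/916 = 0.2396

0.2396


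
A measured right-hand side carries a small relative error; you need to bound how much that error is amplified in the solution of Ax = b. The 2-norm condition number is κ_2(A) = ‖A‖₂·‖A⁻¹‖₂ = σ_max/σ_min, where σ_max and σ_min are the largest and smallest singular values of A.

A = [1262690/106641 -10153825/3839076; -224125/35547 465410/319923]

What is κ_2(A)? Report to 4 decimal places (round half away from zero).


M = AᵀA = [7081225525/39350529 -28678709125/708309522; -28678709125/708309522 464676448225/50998285584]. tr(M)=5735838625/30338064, det(M)=9150625/30338064
solving λ² − 5735838625/30338064·λ + 9150625/30338064 = 0 gives λ = 3025/16, 3025/1896129
κ = σ_max/σ_min = (55/4)/(55/1377) = 344.2500

344.2500


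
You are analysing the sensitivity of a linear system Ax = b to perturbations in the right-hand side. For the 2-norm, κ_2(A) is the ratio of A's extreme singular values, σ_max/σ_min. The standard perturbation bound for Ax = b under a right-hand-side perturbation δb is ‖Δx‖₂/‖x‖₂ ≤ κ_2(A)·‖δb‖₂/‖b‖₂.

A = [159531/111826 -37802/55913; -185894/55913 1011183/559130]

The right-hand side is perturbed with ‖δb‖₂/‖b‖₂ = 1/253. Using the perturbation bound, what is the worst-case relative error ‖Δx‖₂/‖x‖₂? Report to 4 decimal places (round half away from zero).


M = AᵀA = [968499745/73994404 -645342624/92493005; -645342624/92493005 6895799881/1849860100]. tr(M)=53820577/3200450, det(M)=2825761/25603600
eigenvalues of AᵀA: λ = (tr ± √(tr²−4·det))/2 = 1681/100, 1681/256036
κ_2(A) = √(λ_max/λ_min) = √((1681/100) / (1681/256036)) = 50.6000
κ_2(A)·‖δb‖/‖b‖ = 0.2000

0.2000


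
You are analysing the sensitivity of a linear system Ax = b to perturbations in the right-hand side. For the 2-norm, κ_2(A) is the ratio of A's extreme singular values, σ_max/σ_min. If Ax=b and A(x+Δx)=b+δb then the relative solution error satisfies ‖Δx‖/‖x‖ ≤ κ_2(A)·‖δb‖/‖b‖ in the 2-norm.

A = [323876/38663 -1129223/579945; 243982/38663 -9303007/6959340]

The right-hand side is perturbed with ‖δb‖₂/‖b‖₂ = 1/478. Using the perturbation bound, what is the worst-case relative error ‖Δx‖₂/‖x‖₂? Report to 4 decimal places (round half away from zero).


0.2219

form AᵀA = [164422879700/1494827569 -665850499405/26906896242; -665850499405/26906896242 10806670371961/1937296529424] with trace 133193767081/1152466704 and determinant 85470025/72029169
eigenvalues of AᵀA: λ = (tr ± √(tr²−4·det))/2 = 1849/16, 739600/72029169
so κ_2 = √((1849/16) / (739600/72029169)) = 106.0875
perturbation bound = 106.0875·1/478 = 0.2219


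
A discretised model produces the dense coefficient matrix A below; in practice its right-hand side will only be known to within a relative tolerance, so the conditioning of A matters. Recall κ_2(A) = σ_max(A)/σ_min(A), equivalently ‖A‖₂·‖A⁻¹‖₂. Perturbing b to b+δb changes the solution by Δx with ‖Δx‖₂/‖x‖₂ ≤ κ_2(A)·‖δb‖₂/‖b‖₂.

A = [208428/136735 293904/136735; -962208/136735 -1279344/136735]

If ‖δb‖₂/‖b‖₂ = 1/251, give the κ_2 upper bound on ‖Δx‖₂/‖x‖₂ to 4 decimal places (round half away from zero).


0.6643

AᵀA = [576613008/11122225 768740544/11122225; 768740544/11122225 1025044992/11122225]; tr = 64066320/444889, det = 331776/444889
char-poly roots: 144 and 2304/444889
so κ_2 = √(144 / (2304/444889)) = 166.7500
bound on ‖Δx‖/‖x‖: κ·ε = 166.7500·1/251 = 0.6643


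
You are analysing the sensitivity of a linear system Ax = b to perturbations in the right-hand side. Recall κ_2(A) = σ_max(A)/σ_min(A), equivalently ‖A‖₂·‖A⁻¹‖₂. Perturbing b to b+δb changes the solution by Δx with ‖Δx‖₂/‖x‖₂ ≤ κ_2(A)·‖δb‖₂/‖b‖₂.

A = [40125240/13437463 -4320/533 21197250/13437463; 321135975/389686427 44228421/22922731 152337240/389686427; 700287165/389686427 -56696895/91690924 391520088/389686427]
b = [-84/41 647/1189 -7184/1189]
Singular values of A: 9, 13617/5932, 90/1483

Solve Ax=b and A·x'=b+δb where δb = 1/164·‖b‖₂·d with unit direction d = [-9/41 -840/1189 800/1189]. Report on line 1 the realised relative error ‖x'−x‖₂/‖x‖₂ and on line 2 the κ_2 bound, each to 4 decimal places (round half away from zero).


0.0098
0.9043

σ_max = 9, σ_min = 90/1483
κ = σ_max/σ_min = 9/(90/1483) = 148.3000
κ_2(A)·‖δb‖/‖b‖ = 0.9043
solve Ax = b  →  x = [29.4846 -0.3625 -58.9741]
‖b‖₂ = 6.4031 and ‖x‖₂ = 65.9350
re-solving with b+δb shifts x by Δx of norm 0.6433
dividing the unrounded norms, ‖Δx‖/‖x‖ = 0.0098
tightness: 0.0098 against a bound of 0.9043 (unrounded ratio ≈ 0.0108)


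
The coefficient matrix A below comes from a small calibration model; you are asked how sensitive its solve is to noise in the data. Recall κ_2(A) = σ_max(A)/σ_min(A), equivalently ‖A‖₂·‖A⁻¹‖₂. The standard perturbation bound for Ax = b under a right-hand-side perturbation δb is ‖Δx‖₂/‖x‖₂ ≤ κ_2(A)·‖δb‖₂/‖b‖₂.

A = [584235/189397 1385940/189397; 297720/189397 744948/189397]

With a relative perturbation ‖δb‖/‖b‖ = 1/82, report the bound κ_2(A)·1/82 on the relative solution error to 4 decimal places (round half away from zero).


AᵀA = [1487777625/124121881 3569206140/124121881; 3569206140/124121881 8566703136/124121881]; tr = 59493969/734449, det = 291600/734449
solving λ² − 59493969/734449·λ + 291600/734449 = 0 gives λ = 81, 3600/734449
κ_2(A) = √(λ_max/λ_min) = √(81 / (3600/734449)) = 128.5500
worst-case relative error ≤ 128.5500 × 1/82 = 1.5677

1.5677


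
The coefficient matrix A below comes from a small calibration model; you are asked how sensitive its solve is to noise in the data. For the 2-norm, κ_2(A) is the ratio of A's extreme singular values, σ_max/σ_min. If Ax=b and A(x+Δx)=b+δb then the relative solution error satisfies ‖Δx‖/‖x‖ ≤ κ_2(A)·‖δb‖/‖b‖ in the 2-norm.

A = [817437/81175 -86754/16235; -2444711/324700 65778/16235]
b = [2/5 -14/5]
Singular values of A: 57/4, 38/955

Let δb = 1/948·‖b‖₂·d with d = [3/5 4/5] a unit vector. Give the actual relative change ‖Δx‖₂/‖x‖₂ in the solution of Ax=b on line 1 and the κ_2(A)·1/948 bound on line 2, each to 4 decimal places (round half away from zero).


from the listed singular values, σ₁ = 57/4, σ_n = 38/955
condition number: (57/4) ÷ (38/955) = 358.1250
κ_2(A)·‖δb‖/‖b‖ = 0.3778
solve Ax = b  →  x = [-23.5294 -44.4159]
‖b‖₂ = 2.8284 and ‖x‖₂ = 50.2634
re-solving with b+δb shifts x by Δx of norm 0.0750
realised ‖Δx‖/‖x‖ = 0.0015
tightness: 0.0015 against a bound of 0.3778 (unrounded ratio ≈ 0.0039)

0.0015
0.3778


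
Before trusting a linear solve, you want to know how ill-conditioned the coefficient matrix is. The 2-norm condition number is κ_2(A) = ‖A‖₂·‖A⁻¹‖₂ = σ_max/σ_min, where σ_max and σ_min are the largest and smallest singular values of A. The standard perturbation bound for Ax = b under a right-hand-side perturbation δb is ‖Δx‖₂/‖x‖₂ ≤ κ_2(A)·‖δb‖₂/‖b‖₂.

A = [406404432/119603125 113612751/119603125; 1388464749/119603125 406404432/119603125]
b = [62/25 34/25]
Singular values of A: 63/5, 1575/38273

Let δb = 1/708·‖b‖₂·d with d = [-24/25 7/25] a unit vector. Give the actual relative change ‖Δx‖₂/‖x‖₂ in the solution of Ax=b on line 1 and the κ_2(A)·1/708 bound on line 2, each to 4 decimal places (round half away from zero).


0.0020
0.4325

from the listed singular values, σ₁ = 63/5, σ_n = 1575/38273
condition number: (63/5) ÷ (1575/38273) = 306.1840
perturbation bound = 306.1840·1/708 = 0.4325
solve Ax = b  →  x = [13.7606 -46.6122]
2-norm of b is 2.8284; of x, 48.6009
δb = ε·‖b‖·d = [-0.0038 0.0011]; solving A·Δx = δb gives ‖Δx‖ = 0.0971
relative error = 0.0020
realised/bound (from unrounded values) ≈ 0.0046


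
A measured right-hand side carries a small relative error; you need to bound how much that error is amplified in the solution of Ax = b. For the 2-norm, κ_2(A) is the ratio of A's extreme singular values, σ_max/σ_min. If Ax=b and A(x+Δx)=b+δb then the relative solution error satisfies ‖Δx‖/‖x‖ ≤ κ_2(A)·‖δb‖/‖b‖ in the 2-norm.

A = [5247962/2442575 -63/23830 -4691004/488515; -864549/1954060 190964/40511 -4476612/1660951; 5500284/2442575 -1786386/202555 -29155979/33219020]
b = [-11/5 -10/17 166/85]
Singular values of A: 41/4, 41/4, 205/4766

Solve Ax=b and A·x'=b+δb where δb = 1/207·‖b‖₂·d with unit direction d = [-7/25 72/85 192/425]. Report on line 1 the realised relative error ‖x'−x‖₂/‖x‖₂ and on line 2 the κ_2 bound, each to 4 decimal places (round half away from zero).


0.0145
1.1512

σ_max = 41/4, σ_min = 205/4766
condition number: (41/4) ÷ (205/4766) = 238.3000
perturbation bound = 238.3000·1/207 = 1.1512
solve Ax = b  →  x = [22.1275 4.9130 5.1787]
2-norm of b is 3.0000; of x, 23.2504
with δb = [-0.0041 0.0123 0.0065], A·Δx = δb → ‖Δx‖ = 0.3369
dividing the unrounded norms, ‖Δx‖/‖x‖ = 0.0145
so the bound overstates the realised error by a factor of ≈ 79.4389 (computed from the unrounded values)


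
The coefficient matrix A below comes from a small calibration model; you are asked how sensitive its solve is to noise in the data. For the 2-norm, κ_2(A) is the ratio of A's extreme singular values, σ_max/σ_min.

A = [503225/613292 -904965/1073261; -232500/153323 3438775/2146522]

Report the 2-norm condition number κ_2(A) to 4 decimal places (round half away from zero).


174.1600

form AᵀA = [133413125/44878544 -245129625/78537452; -245129625/78537452 1801816025/549762164] with trace 473948525/75829264 and determinant 390625/303317056
char-poly roots: 25/4 and 15625/75829264
κ = σ_max/σ_min = (5/2)/(125/8708) = 174.1600


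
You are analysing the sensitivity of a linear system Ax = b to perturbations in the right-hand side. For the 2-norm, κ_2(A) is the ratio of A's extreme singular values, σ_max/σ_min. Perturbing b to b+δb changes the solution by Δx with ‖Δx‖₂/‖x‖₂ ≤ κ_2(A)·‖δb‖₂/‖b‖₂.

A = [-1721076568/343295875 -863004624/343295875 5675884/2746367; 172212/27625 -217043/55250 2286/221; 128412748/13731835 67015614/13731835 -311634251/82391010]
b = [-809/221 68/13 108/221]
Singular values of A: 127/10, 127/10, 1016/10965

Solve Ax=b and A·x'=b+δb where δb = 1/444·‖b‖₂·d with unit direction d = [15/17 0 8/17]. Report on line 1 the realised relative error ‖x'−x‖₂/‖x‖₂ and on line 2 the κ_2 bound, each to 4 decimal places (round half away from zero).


largest singular value 127/10, smallest 1016/10965
κ_2(A) = (127/10) / (1016/10965) = 137.0625
bound on ‖Δx‖/‖x‖: κ·ε = 137.0625·1/444 = 0.3087
solve Ax = b  →  x = [8.3429 -27.4793 -14.9583]
‖b‖₂ = 6.4031 and ‖x‖₂ = 32.3800
re-solving with b+δb shifts x by Δx of norm 0.1556
dividing the unrounded norms, ‖Δx‖/‖x‖ = 0.0048
tightness: 0.0048 against a bound of 0.3087 (unrounded ratio ≈ 0.0156)

0.0048
0.3087


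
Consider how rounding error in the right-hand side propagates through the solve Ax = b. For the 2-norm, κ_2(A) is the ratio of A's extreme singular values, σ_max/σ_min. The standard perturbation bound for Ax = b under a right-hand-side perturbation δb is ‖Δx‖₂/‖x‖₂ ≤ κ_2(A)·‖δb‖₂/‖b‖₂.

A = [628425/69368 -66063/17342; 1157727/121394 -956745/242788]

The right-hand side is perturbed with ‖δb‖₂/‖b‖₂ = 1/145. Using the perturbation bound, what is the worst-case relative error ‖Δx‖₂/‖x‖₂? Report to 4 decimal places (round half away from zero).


AᵀA = [48509262729/280361536 -5052991005/70090384; -5052991005/70090384 2105550189/70090384]; tr = 336872565/1658944, det = 10556001/26543104
solving λ² − 336872565/1658944·λ + 10556001/26543104 = 0 gives λ = 3249/16, 3249/1658944
σ_max=√(3249/16)=(57/4), σ_min=√(3249/1658944)=(57/1288) → κ = 322.0000
κ_2(A)·‖δb‖/‖b‖ = 2.2207

2.2207


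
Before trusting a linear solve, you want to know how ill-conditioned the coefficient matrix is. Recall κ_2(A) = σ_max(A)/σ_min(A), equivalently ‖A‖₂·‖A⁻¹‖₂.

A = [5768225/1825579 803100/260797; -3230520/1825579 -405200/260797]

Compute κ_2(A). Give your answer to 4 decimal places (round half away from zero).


form AᵀA = [151241104225/11531967769 20558713500/1647423967; 20558713500/1647423967 2799850000/235346281] with trace 342965225/13712209 and determinant 4000000/13712209
λ_max, λ_min = (342965225/13712209 ± √117405750215300625/188024675659681)/2 = 25, 160000/13712209
κ = σ_max/σ_min = 5/(400/3703) = 46.2875

46.2875


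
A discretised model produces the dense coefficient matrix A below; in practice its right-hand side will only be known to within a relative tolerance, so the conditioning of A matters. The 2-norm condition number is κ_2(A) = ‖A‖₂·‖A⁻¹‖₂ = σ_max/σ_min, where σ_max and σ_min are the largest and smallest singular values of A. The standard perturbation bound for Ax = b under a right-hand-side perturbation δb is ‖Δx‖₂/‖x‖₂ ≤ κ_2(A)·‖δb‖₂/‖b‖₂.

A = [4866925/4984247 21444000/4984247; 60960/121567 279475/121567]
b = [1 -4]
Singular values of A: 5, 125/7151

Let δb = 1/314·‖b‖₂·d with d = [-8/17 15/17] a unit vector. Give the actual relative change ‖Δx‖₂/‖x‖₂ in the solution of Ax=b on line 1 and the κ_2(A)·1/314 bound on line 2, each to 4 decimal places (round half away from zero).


0.0033
0.9110

largest singular value 5, smallest 125/7151
κ_2(A) = 5 / (125/7151) = 286.0400
κ_2(A)·‖δb‖/‖b‖ = 0.9110
solve Ax = b  →  x = [223.2068 -50.4265]
‖b‖ = 4.1231, ‖x‖ = 228.8321
with δb = [-0.0062 0.0116], A·Δx = δb → ‖Δx‖ = 0.7512
realised ‖Δx‖/‖x‖ = 0.0033
tightness: 0.0033 against a bound of 0.9110 (unrounded ratio ≈ 0.0036)


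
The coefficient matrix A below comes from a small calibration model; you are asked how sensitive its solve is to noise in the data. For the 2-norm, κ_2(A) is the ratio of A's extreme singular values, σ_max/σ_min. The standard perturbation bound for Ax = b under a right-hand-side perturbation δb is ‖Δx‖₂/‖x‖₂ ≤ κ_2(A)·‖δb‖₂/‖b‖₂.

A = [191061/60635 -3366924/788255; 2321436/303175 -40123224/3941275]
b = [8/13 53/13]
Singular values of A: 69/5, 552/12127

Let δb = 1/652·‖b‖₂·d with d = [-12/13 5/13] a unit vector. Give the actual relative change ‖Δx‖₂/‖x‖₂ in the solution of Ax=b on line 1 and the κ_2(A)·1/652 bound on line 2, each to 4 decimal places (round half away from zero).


0.0063
0.4650

largest singular value 69/5, smallest 552/12127
condition number: (69/5) ÷ (552/12127) = 303.1750
perturbation bound = 303.1750·1/652 = 0.4650
solve Ax = b  →  x = [17.7493 12.9496]
‖b‖₂ = 4.1231 and ‖x‖₂ = 21.9711
with δb = [-0.0058 0.0024], A·Δx = δb → ‖Δx‖ = 0.1389
dividing the unrounded norms, ‖Δx‖/‖x‖ = 0.0063
tightness: 0.0063 against a bound of 0.4650 (unrounded ratio ≈ 0.0136)


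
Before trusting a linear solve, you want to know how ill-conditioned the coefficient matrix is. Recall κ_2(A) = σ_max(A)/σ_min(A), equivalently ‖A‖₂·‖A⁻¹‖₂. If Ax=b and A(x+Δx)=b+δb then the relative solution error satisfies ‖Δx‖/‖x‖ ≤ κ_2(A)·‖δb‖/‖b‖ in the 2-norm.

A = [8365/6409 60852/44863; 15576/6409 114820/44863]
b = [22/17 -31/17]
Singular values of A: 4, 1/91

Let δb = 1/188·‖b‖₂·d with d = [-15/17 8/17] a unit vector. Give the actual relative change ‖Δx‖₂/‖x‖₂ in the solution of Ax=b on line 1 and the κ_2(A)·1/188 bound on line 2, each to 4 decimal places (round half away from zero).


0.0059
1.9362

from the listed singular values, σ₁ = 4, σ_n = 1/91
κ = σ_max/σ_min = 4/(1/91) = 364.0000
bound on ‖Δx‖/‖x‖: κ·ε = 364.0000·1/188 = 1.9362
solve Ax = b  →  x = [131.6207 -125.6983]
‖b‖ = 2.2361, ‖x‖ = 182.0002
δb = ε·‖b‖·d = [-0.0105 0.0056]; solving A·Δx = δb gives ‖Δx‖ = 1.0824
realised ‖Δx‖/‖x‖ = 0.0059
tightness: 0.0059 against a bound of 1.9362 (unrounded ratio ≈ 0.0031)


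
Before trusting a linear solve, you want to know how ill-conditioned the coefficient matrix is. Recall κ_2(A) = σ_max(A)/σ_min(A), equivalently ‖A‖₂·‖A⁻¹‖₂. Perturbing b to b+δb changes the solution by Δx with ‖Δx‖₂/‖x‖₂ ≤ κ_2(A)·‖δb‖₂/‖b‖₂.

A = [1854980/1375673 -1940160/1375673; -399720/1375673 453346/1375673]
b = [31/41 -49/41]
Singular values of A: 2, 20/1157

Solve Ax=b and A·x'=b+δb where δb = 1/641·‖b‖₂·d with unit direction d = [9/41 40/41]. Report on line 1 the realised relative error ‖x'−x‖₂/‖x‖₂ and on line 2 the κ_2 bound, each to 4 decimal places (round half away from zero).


0.0022
0.1805

from the listed singular values, σ₁ = 2, σ_n = 20/1157
κ = σ_max/σ_min = 2/(20/1157) = 115.7000
worst-case relative error ≤ 115.7000 × 1/641 = 0.1805
solve Ax = b  →  x = [-41.5466 -40.2586]
‖b‖ = 1.4142, ‖x‖ = 57.8522
δb = ε·‖b‖·d = [0.0005 0.0022]; solving A·Δx = δb gives ‖Δx‖ = 0.1276
realised ‖Δx‖/‖x‖ = 0.0022
realised/bound (from unrounded values) ≈ 0.0122


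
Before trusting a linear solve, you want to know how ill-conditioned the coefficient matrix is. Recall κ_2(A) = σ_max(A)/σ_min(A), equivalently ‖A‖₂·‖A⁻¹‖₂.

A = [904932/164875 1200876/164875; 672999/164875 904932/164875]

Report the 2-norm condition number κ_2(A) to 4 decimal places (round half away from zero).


form AᵀA = [10174636629/217470125 13565835612/217470125; 13565835612/217470125 18088040736/217470125] with trace 5652535473/43494025 and determinant 168896016/1087350625
λ_max, λ_min = (5652535473/43494025 ± √1277999276748662601/75669208428025)/2 = 3249/25, 51984/43494025
κ_2(A) = √(λ_max/λ_min) = √((3249/25) / (51984/43494025)) = 329.7500

329.7500


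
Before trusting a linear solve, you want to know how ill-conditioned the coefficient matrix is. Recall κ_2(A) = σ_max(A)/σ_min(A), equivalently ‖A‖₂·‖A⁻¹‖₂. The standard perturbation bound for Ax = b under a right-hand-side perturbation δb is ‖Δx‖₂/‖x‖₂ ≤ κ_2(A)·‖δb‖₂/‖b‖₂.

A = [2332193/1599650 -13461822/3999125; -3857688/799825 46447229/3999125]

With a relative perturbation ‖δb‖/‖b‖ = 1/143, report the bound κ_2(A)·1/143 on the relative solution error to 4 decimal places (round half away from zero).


1.7210

AᵀA = [103945841617/4094208196 -311802722343/5117760245; -311802722343/5117760245 3741705173341/25588801225]; tr = 103937672981/605652100, det = 294499921/605652100
λ_max, λ_min = (103937672981/605652100 ± √10802326406722883489961/366814466234410000)/2 = 17161/100, 17161/6056521
so κ_2 = √((17161/100) / (17161/6056521)) = 246.1000
worst-case relative error ≤ 246.1000 × 1/143 = 1.7210


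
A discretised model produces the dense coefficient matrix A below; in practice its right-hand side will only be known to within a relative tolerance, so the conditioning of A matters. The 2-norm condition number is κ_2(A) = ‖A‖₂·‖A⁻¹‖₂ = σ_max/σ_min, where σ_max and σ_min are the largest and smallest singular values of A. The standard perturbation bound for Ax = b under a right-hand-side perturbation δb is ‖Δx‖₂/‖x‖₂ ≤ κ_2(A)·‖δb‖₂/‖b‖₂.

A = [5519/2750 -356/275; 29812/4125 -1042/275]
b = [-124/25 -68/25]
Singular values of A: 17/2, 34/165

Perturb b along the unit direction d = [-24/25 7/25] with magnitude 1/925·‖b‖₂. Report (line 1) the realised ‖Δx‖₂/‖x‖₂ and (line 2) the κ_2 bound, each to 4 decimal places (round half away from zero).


from the listed singular values, σ₁ = 17/2, σ_n = 34/165
condition number: (17/2) ÷ (34/165) = 41.2500
κ_2(A)·‖δb‖/‖b‖ = 0.0446
solve Ax = b  →  x = [8.7197 17.3495]
2-norm of b is 5.6569; of x, 19.4175
δb = ε·‖b‖·d = [-0.0059 0.0017]; solving A·Δx = δb gives ‖Δx‖ = 0.0297
realised ‖Δx‖/‖x‖ = 0.0015
realised/bound (from unrounded values) ≈ 0.0343

0.0015
0.0446


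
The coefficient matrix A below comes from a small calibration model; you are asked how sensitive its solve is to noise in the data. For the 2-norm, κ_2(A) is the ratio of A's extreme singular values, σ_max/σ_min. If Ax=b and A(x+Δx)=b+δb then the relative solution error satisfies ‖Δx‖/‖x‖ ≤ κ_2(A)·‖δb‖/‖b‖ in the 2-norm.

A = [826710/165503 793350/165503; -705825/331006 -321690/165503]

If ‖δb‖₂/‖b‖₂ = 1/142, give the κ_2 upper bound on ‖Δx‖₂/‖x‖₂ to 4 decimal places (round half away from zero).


AᵀA = [659454525/22355636 156988125/5588909; 156988125/5588909 149538600/5588909]; tr = 43365825/770884, det = 50625/192721
eigenvalues of AᵀA: λ = (tr ± √(tr²−4·det))/2 = 225/4, 900/192721
κ = σ_max/σ_min = (15/2)/(30/439) = 109.7500
κ_2(A)·‖δb‖/‖b‖ = 0.7729

0.7729


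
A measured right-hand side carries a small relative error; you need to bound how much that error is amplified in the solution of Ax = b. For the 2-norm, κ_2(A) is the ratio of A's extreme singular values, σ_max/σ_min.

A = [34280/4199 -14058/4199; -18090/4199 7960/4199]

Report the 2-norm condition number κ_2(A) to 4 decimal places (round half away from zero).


95.0000

AᵀA = [5198500/61009 -2165760/61009; -2165760/61009 903076/61009]; tr = 36104/361, det = 400/361
λ_max, λ_min = (36104/361 ± √1302921216/130321)/2 = 100, 4/361
κ_2(A) = √(λ_max/λ_min) = √(100 / (4/361)) = 95.0000


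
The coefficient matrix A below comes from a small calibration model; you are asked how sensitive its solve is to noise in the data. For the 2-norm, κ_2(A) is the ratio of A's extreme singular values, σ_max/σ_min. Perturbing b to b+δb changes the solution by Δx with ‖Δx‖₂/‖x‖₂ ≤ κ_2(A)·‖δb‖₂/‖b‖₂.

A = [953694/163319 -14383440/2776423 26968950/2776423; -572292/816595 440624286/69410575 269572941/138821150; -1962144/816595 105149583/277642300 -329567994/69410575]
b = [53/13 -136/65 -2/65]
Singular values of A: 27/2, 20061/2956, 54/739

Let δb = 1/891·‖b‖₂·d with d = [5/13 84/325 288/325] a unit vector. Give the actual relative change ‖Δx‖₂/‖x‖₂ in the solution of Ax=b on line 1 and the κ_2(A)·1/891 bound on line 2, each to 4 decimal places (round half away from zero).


σ_max = 27/2, σ_min = 54/739
κ_2(A) = (27/2) / (54/739) = 184.7500
bound on ‖Δx‖/‖x‖: κ·ε = 184.7500·1/891 = 0.2074
solve Ax = b  →  x = [-11.9357 -3.4137 5.7744]
‖b‖ = 4.5826, ‖x‖ = 13.6916
re-solving with b+δb shifts x by Δx of norm 0.0704
relative error = 0.0051
tightness: 0.0051 against a bound of 0.2074 (unrounded ratio ≈ 0.0248)

0.0051
0.2074


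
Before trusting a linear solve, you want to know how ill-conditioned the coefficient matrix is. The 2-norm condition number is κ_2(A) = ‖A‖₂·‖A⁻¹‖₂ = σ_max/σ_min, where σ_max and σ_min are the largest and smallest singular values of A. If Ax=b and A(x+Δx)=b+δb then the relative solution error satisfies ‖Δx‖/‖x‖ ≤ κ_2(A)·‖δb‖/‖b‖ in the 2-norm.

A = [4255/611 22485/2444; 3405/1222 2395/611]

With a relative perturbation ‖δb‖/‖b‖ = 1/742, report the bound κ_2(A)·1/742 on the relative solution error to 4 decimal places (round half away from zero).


0.1267

form AᵀA = [497125/8836 662625/8836; 662625/8836 3534625/35344] with trace 5523125/35344 and determinant 390625/141376
char-poly roots: 625/4 and 625/35344
σ_max=√(625/4)=(25/2), σ_min=√(625/35344)=(25/188) → κ = 94.0000
perturbation bound = 94.0000·1/742 = 0.1267


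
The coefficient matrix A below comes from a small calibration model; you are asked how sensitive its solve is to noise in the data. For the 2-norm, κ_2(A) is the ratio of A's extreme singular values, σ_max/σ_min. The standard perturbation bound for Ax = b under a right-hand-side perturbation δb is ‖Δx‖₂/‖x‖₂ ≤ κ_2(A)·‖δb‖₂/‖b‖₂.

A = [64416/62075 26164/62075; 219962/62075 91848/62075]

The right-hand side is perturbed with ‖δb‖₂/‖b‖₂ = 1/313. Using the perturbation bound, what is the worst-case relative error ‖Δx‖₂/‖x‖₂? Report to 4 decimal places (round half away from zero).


1.2204

M = AᵀA = [84052324/6165289 35021520/6165289; 35021520/6165289 14592976/6165289]. tr(M)=583700/36481, det(M)=64/36481
solving λ² − 583700/36481·λ + 64/36481 = 0 gives λ = 16, 4/36481
so κ_2 = √(16 / (4/36481)) = 382.0000
κ_2(A)·‖δb‖/‖b‖ = 1.2204
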